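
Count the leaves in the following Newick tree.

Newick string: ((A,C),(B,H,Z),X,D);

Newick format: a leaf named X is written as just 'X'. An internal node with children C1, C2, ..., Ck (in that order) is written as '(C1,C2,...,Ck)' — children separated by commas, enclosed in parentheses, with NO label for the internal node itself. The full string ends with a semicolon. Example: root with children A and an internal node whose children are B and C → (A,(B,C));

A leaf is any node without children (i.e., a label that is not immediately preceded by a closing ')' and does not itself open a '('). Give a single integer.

Newick: ((A,C),(B,H,Z),X,D);
Scan left-to-right; a leaf is any maximal label run not followed by '(':
  pos 2: leaf 'A' → count = 1
  pos 4: leaf 'C' → count = 2
  pos 8: leaf 'B' → count = 3
  pos 10: leaf 'H' → count = 4
  pos 12: leaf 'Z' → count = 5
  pos 15: leaf 'X' → count = 6
  pos 17: leaf 'D' → count = 7
Total leaves: 7

Answer: 7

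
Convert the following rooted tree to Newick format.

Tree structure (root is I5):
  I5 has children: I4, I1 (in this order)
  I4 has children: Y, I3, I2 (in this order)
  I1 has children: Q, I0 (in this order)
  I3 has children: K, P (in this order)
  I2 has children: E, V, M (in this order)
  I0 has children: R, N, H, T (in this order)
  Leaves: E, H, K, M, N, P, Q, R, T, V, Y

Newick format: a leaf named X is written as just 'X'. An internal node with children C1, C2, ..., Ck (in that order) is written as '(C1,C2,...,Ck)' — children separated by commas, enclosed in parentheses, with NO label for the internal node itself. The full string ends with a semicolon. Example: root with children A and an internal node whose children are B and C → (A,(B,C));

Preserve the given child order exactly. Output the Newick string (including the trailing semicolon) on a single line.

Answer: ((Y,(K,P),(E,V,M)),(Q,(R,N,H,T)));

Derivation:
internal I5 with children ['I4', 'I1']
  internal I4 with children ['Y', 'I3', 'I2']
    leaf 'Y' → 'Y'
    internal I3 with children ['K', 'P']
      leaf 'K' → 'K'
      leaf 'P' → 'P'
    → '(K,P)'
    internal I2 with children ['E', 'V', 'M']
      leaf 'E' → 'E'
      leaf 'V' → 'V'
      leaf 'M' → 'M'
    → '(E,V,M)'
  → '(Y,(K,P),(E,V,M))'
  internal I1 with children ['Q', 'I0']
    leaf 'Q' → 'Q'
    internal I0 with children ['R', 'N', 'H', 'T']
      leaf 'R' → 'R'
      leaf 'N' → 'N'
      leaf 'H' → 'H'
      leaf 'T' → 'T'
    → '(R,N,H,T)'
  → '(Q,(R,N,H,T))'
→ '((Y,(K,P),(E,V,M)),(Q,(R,N,H,T)))'
Final: ((Y,(K,P),(E,V,M)),(Q,(R,N,H,T)));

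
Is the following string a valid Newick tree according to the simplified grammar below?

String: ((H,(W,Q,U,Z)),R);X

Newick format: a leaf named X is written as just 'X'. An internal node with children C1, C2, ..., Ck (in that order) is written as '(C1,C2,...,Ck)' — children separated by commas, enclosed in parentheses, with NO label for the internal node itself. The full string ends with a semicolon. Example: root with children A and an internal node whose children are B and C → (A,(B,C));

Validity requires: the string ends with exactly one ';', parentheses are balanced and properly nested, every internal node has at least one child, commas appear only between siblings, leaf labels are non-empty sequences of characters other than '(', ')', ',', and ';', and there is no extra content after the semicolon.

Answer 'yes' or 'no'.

Input: ((H,(W,Q,U,Z)),R);X
Paren balance: 3 '(' vs 3 ')' OK
Ends with single ';': False
Full parse: FAILS (must end with ;)
Valid: False

Answer: no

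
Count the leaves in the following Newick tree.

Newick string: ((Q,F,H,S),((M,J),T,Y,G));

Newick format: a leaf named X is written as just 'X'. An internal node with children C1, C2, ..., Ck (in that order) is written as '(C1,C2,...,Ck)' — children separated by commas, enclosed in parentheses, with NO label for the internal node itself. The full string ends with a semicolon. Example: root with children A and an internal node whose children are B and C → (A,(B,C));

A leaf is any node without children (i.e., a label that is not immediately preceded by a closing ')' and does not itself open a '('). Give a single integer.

Answer: 9

Derivation:
Newick: ((Q,F,H,S),((M,J),T,Y,G));
Scan left-to-right; a leaf is any maximal label run not followed by '(':
  pos 2: leaf 'Q' → count = 1
  pos 4: leaf 'F' → count = 2
  pos 6: leaf 'H' → count = 3
  pos 8: leaf 'S' → count = 4
  pos 13: leaf 'M' → count = 5
  pos 15: leaf 'J' → count = 6
  pos 18: leaf 'T' → count = 7
  pos 20: leaf 'Y' → count = 8
  pos 22: leaf 'G' → count = 9
Total leaves: 9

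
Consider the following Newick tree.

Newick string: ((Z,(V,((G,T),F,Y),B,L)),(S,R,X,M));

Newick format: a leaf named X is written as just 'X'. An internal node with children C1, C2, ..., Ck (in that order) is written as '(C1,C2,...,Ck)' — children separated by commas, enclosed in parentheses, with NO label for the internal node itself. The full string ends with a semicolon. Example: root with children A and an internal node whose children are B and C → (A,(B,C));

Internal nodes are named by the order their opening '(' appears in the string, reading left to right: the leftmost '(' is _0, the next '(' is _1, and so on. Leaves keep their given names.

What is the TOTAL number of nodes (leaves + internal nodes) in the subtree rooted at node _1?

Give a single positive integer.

Answer: 12

Derivation:
Newick: ((Z,(V,((G,T),F,Y),B,L)),(S,R,X,M));
Locate _1: it is the '(' at position 1 (the 2nd '(' reading left to right).
Query: subtree rooted at _1
_1: subtree_size = 1 + 11
  Z: subtree_size = 1 + 0
  _2: subtree_size = 1 + 9
    V: subtree_size = 1 + 0
    _3: subtree_size = 1 + 5
      _4: subtree_size = 1 + 2
        G: subtree_size = 1 + 0
        T: subtree_size = 1 + 0
      F: subtree_size = 1 + 0
      Y: subtree_size = 1 + 0
    B: subtree_size = 1 + 0
    L: subtree_size = 1 + 0
Total subtree size of _1: 12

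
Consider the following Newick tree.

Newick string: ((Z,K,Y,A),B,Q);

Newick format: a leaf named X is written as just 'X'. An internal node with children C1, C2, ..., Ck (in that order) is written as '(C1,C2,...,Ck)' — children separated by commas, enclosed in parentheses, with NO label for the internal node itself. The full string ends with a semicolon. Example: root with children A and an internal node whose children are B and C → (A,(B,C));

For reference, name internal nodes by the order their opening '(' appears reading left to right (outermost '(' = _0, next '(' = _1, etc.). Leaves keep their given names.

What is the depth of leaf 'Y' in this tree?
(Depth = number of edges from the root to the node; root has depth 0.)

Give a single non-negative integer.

Newick: ((Z,K,Y,A),B,Q);
Naming internals by '(' encounter order: outermost '(' = _0, next = _1, ...
Query node: Y
Path from root: _0 -> _1 -> Y
Depth of Y: 2 (number of edges from root)

Answer: 2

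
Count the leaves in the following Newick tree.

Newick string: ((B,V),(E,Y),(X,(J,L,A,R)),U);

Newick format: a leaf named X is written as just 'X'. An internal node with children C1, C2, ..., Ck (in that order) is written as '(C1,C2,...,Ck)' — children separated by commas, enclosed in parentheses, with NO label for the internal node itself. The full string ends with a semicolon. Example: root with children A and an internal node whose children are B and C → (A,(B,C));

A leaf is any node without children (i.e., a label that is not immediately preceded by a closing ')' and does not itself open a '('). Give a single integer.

Newick: ((B,V),(E,Y),(X,(J,L,A,R)),U);
Scan left-to-right; a leaf is any maximal label run not followed by '(':
  pos 2: leaf 'B' → count = 1
  pos 4: leaf 'V' → count = 2
  pos 8: leaf 'E' → count = 3
  pos 10: leaf 'Y' → count = 4
  pos 14: leaf 'X' → count = 5
  pos 17: leaf 'J' → count = 6
  pos 19: leaf 'L' → count = 7
  pos 21: leaf 'A' → count = 8
  pos 23: leaf 'R' → count = 9
  pos 27: leaf 'U' → count = 10
Total leaves: 10

Answer: 10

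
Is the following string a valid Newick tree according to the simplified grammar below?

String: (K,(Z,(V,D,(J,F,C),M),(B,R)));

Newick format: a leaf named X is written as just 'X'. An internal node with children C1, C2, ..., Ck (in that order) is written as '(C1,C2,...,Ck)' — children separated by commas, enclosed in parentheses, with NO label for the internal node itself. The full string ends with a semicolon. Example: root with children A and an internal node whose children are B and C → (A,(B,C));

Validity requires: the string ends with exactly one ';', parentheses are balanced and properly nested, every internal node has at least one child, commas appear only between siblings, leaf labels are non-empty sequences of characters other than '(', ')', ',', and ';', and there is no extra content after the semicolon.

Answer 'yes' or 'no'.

Input: (K,(Z,(V,D,(J,F,C),M),(B,R)));
Paren balance: 5 '(' vs 5 ')' OK
Ends with single ';': True
Full parse: OK
Valid: True

Answer: yes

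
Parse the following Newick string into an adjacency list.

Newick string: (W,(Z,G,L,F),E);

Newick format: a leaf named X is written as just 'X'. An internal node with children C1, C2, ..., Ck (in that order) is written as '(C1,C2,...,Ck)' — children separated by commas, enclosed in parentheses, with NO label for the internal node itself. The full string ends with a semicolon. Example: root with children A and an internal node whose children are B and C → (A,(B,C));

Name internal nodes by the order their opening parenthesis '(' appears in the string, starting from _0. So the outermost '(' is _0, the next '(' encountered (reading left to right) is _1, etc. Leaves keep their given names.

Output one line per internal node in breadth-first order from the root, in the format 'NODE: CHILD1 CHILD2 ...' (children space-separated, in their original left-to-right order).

Answer: _0: W _1 E
_1: Z G L F

Derivation:
Input: (W,(Z,G,L,F),E);
Scanning left-to-right, naming '(' by encounter order:
  pos 0: '(' -> open internal node _0 (depth 1)
  pos 3: '(' -> open internal node _1 (depth 2)
  pos 11: ')' -> close internal node _1 (now at depth 1)
  pos 14: ')' -> close internal node _0 (now at depth 0)
Total internal nodes: 2
BFS adjacency from root:
  _0: W _1 E
  _1: Z G L F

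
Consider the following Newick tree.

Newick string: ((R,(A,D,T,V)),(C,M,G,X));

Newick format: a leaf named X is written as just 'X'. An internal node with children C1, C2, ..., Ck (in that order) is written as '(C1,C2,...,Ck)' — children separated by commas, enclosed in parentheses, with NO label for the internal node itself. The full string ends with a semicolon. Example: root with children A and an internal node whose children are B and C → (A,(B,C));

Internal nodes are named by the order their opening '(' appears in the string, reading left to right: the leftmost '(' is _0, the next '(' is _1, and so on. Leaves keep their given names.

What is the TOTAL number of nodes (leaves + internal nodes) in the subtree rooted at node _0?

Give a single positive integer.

Answer: 13

Derivation:
Newick: ((R,(A,D,T,V)),(C,M,G,X));
Locate _0: it is the '(' at position 0 (the 1st '(' reading left to right).
Query: subtree rooted at _0
_0: subtree_size = 1 + 12
  _1: subtree_size = 1 + 6
    R: subtree_size = 1 + 0
    _2: subtree_size = 1 + 4
      A: subtree_size = 1 + 0
      D: subtree_size = 1 + 0
      T: subtree_size = 1 + 0
      V: subtree_size = 1 + 0
  _3: subtree_size = 1 + 4
    C: subtree_size = 1 + 0
    M: subtree_size = 1 + 0
    G: subtree_size = 1 + 0
    X: subtree_size = 1 + 0
Total subtree size of _0: 13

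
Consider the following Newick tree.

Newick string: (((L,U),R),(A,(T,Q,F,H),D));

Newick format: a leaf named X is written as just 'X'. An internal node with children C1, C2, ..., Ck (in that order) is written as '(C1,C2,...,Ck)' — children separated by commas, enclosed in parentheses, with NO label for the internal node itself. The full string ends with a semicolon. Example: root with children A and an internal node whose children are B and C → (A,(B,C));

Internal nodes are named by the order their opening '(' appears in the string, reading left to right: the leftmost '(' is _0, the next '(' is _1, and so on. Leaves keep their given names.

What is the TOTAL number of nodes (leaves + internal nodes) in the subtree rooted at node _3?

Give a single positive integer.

Answer: 8

Derivation:
Newick: (((L,U),R),(A,(T,Q,F,H),D));
Locate _3: it is the '(' at position 11 (the 4th '(' reading left to right).
Query: subtree rooted at _3
_3: subtree_size = 1 + 7
  A: subtree_size = 1 + 0
  _4: subtree_size = 1 + 4
    T: subtree_size = 1 + 0
    Q: subtree_size = 1 + 0
    F: subtree_size = 1 + 0
    H: subtree_size = 1 + 0
  D: subtree_size = 1 + 0
Total subtree size of _3: 8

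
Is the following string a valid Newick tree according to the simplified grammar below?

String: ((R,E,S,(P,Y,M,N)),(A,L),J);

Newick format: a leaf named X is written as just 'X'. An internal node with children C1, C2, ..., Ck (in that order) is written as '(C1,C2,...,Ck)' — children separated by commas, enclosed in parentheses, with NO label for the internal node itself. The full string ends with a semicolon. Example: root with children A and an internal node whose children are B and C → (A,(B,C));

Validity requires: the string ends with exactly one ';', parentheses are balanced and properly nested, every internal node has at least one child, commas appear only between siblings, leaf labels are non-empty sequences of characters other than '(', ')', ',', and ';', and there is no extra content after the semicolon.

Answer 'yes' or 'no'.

Input: ((R,E,S,(P,Y,M,N)),(A,L),J);
Paren balance: 4 '(' vs 4 ')' OK
Ends with single ';': True
Full parse: OK
Valid: True

Answer: yes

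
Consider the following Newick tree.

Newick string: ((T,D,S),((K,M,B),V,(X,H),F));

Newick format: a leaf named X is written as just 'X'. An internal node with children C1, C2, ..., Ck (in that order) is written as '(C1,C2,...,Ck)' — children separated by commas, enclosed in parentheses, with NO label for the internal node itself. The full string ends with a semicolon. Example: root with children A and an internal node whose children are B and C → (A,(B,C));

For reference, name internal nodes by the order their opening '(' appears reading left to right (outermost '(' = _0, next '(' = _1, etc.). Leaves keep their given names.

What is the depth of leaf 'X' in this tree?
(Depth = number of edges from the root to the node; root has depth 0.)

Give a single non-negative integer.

Answer: 3

Derivation:
Newick: ((T,D,S),((K,M,B),V,(X,H),F));
Naming internals by '(' encounter order: outermost '(' = _0, next = _1, ...
Query node: X
Path from root: _0 -> _2 -> _4 -> X
Depth of X: 3 (number of edges from root)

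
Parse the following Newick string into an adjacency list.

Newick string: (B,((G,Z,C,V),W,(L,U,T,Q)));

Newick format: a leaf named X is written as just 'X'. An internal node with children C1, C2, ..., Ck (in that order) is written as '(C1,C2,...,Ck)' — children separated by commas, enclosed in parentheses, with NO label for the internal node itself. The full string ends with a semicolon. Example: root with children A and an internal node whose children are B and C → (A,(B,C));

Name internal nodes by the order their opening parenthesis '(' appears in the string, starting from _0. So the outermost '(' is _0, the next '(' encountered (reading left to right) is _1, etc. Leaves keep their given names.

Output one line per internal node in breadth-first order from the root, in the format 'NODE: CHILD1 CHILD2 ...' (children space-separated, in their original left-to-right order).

Input: (B,((G,Z,C,V),W,(L,U,T,Q)));
Scanning left-to-right, naming '(' by encounter order:
  pos 0: '(' -> open internal node _0 (depth 1)
  pos 3: '(' -> open internal node _1 (depth 2)
  pos 4: '(' -> open internal node _2 (depth 3)
  pos 12: ')' -> close internal node _2 (now at depth 2)
  pos 16: '(' -> open internal node _3 (depth 3)
  pos 24: ')' -> close internal node _3 (now at depth 2)
  pos 25: ')' -> close internal node _1 (now at depth 1)
  pos 26: ')' -> close internal node _0 (now at depth 0)
Total internal nodes: 4
BFS adjacency from root:
  _0: B _1
  _1: _2 W _3
  _2: G Z C V
  _3: L U T Q

Answer: _0: B _1
_1: _2 W _3
_2: G Z C V
_3: L U T Q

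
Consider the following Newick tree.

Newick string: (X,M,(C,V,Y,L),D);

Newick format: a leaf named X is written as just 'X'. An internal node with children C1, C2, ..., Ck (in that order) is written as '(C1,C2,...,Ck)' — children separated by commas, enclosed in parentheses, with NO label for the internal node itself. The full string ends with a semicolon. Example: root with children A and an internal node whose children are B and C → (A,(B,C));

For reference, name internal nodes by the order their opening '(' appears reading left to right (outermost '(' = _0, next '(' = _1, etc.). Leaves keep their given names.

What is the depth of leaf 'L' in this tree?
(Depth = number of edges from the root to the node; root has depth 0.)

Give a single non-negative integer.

Newick: (X,M,(C,V,Y,L),D);
Naming internals by '(' encounter order: outermost '(' = _0, next = _1, ...
Query node: L
Path from root: _0 -> _1 -> L
Depth of L: 2 (number of edges from root)

Answer: 2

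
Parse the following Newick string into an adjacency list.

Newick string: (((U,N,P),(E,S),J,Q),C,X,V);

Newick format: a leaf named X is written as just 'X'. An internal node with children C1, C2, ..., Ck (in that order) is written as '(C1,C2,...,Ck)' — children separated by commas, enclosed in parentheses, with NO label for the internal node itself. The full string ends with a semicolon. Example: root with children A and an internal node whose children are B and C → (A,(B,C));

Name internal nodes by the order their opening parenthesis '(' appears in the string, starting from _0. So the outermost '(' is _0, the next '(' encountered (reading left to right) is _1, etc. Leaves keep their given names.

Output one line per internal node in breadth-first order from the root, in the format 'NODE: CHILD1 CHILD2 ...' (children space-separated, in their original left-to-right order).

Answer: _0: _1 C X V
_1: _2 _3 J Q
_2: U N P
_3: E S

Derivation:
Input: (((U,N,P),(E,S),J,Q),C,X,V);
Scanning left-to-right, naming '(' by encounter order:
  pos 0: '(' -> open internal node _0 (depth 1)
  pos 1: '(' -> open internal node _1 (depth 2)
  pos 2: '(' -> open internal node _2 (depth 3)
  pos 8: ')' -> close internal node _2 (now at depth 2)
  pos 10: '(' -> open internal node _3 (depth 3)
  pos 14: ')' -> close internal node _3 (now at depth 2)
  pos 19: ')' -> close internal node _1 (now at depth 1)
  pos 26: ')' -> close internal node _0 (now at depth 0)
Total internal nodes: 4
BFS adjacency from root:
  _0: _1 C X V
  _1: _2 _3 J Q
  _2: U N P
  _3: E S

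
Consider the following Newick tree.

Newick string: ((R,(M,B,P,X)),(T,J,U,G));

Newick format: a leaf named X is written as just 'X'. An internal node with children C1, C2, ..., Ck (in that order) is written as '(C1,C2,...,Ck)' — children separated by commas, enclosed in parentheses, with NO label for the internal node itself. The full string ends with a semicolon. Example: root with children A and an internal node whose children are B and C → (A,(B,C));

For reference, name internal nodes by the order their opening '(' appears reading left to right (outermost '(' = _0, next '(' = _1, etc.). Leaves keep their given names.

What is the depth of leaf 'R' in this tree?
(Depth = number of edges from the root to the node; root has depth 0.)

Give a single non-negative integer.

Newick: ((R,(M,B,P,X)),(T,J,U,G));
Naming internals by '(' encounter order: outermost '(' = _0, next = _1, ...
Query node: R
Path from root: _0 -> _1 -> R
Depth of R: 2 (number of edges from root)

Answer: 2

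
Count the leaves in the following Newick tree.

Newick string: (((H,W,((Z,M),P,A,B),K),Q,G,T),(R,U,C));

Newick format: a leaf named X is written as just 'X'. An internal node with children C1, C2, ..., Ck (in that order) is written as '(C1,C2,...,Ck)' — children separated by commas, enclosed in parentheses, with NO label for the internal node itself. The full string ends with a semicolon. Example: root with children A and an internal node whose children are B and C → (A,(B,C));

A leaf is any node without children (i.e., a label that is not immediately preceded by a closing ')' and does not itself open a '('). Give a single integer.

Answer: 14

Derivation:
Newick: (((H,W,((Z,M),P,A,B),K),Q,G,T),(R,U,C));
Scan left-to-right; a leaf is any maximal label run not followed by '(':
  pos 3: leaf 'H' → count = 1
  pos 5: leaf 'W' → count = 2
  pos 9: leaf 'Z' → count = 3
  pos 11: leaf 'M' → count = 4
  pos 14: leaf 'P' → count = 5
  pos 16: leaf 'A' → count = 6
  pos 18: leaf 'B' → count = 7
  pos 21: leaf 'K' → count = 8
  pos 24: leaf 'Q' → count = 9
  pos 26: leaf 'G' → count = 10
  pos 28: leaf 'T' → count = 11
  pos 32: leaf 'R' → count = 12
  pos 34: leaf 'U' → count = 13
  pos 36: leaf 'C' → count = 14
Total leaves: 14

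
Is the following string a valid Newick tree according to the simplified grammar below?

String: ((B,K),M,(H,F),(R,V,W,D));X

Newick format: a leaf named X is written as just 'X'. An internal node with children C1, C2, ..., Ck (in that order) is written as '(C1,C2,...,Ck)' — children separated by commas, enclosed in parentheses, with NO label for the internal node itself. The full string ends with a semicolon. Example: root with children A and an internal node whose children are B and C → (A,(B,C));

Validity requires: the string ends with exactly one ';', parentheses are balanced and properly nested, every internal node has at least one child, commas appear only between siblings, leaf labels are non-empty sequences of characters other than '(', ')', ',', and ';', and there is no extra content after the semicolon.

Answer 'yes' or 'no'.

Input: ((B,K),M,(H,F),(R,V,W,D));X
Paren balance: 4 '(' vs 4 ')' OK
Ends with single ';': False
Full parse: FAILS (must end with ;)
Valid: False

Answer: no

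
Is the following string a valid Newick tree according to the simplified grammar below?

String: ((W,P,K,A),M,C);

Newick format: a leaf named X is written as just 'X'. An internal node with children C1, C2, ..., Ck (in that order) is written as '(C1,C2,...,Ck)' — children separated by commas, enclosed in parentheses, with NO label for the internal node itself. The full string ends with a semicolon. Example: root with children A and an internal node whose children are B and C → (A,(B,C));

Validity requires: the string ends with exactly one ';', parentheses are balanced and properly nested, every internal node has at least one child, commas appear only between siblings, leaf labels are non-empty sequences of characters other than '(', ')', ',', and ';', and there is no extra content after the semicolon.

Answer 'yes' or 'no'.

Answer: yes

Derivation:
Input: ((W,P,K,A),M,C);
Paren balance: 2 '(' vs 2 ')' OK
Ends with single ';': True
Full parse: OK
Valid: True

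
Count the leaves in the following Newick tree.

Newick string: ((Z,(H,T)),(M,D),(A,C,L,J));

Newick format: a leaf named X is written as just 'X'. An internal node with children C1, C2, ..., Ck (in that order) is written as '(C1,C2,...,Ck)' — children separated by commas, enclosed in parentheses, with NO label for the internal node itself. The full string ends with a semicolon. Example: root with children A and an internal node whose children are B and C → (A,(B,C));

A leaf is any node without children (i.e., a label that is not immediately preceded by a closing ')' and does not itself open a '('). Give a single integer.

Answer: 9

Derivation:
Newick: ((Z,(H,T)),(M,D),(A,C,L,J));
Scan left-to-right; a leaf is any maximal label run not followed by '(':
  pos 2: leaf 'Z' → count = 1
  pos 5: leaf 'H' → count = 2
  pos 7: leaf 'T' → count = 3
  pos 12: leaf 'M' → count = 4
  pos 14: leaf 'D' → count = 5
  pos 18: leaf 'A' → count = 6
  pos 20: leaf 'C' → count = 7
  pos 22: leaf 'L' → count = 8
  pos 24: leaf 'J' → count = 9
Total leaves: 9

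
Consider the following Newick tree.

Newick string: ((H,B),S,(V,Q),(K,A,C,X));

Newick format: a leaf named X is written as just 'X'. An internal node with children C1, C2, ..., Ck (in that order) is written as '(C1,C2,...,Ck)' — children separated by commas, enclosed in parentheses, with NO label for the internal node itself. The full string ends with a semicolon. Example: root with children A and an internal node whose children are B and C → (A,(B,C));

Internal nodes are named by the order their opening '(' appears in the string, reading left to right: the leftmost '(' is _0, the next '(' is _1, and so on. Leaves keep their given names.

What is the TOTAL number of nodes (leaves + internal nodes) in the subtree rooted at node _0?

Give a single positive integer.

Answer: 13

Derivation:
Newick: ((H,B),S,(V,Q),(K,A,C,X));
Locate _0: it is the '(' at position 0 (the 1st '(' reading left to right).
Query: subtree rooted at _0
_0: subtree_size = 1 + 12
  _1: subtree_size = 1 + 2
    H: subtree_size = 1 + 0
    B: subtree_size = 1 + 0
  S: subtree_size = 1 + 0
  _2: subtree_size = 1 + 2
    V: subtree_size = 1 + 0
    Q: subtree_size = 1 + 0
  _3: subtree_size = 1 + 4
    K: subtree_size = 1 + 0
    A: subtree_size = 1 + 0
    C: subtree_size = 1 + 0
    X: subtree_size = 1 + 0
Total subtree size of _0: 13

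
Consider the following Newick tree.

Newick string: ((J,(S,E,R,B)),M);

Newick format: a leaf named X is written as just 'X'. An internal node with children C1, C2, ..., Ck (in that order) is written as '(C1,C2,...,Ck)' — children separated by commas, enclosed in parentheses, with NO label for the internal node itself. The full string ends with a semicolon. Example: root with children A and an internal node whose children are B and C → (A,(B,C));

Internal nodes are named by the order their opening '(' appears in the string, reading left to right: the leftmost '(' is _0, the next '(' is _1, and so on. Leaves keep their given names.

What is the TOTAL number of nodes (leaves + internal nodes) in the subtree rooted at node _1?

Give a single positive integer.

Newick: ((J,(S,E,R,B)),M);
Locate _1: it is the '(' at position 1 (the 2nd '(' reading left to right).
Query: subtree rooted at _1
_1: subtree_size = 1 + 6
  J: subtree_size = 1 + 0
  _2: subtree_size = 1 + 4
    S: subtree_size = 1 + 0
    E: subtree_size = 1 + 0
    R: subtree_size = 1 + 0
    B: subtree_size = 1 + 0
Total subtree size of _1: 7

Answer: 7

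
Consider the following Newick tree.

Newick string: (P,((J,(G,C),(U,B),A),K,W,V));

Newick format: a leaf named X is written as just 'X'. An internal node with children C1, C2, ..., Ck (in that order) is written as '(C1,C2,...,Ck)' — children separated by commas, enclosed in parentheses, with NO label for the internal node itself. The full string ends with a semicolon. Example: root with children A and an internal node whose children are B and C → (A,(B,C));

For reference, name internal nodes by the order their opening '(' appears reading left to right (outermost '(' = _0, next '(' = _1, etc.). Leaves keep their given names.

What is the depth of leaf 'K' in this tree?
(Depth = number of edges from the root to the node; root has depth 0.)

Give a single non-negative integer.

Newick: (P,((J,(G,C),(U,B),A),K,W,V));
Naming internals by '(' encounter order: outermost '(' = _0, next = _1, ...
Query node: K
Path from root: _0 -> _1 -> K
Depth of K: 2 (number of edges from root)

Answer: 2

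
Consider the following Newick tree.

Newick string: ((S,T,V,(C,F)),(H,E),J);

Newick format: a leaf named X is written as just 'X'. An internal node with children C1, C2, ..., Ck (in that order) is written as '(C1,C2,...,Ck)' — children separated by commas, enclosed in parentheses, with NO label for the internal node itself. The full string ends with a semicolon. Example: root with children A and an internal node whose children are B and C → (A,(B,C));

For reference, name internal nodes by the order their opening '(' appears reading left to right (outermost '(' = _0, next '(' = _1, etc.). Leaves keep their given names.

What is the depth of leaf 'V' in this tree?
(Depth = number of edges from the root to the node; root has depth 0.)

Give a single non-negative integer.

Answer: 2

Derivation:
Newick: ((S,T,V,(C,F)),(H,E),J);
Naming internals by '(' encounter order: outermost '(' = _0, next = _1, ...
Query node: V
Path from root: _0 -> _1 -> V
Depth of V: 2 (number of edges from root)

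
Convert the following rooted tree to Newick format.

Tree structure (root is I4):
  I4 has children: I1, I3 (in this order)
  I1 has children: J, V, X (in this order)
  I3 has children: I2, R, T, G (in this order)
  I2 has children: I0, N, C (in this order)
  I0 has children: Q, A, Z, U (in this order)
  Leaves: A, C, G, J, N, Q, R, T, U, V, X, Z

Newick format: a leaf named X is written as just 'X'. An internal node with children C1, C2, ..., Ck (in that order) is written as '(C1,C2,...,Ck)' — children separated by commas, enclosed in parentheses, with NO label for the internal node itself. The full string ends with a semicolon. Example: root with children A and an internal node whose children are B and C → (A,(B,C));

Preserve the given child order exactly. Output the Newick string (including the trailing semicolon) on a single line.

internal I4 with children ['I1', 'I3']
  internal I1 with children ['J', 'V', 'X']
    leaf 'J' → 'J'
    leaf 'V' → 'V'
    leaf 'X' → 'X'
  → '(J,V,X)'
  internal I3 with children ['I2', 'R', 'T', 'G']
    internal I2 with children ['I0', 'N', 'C']
      internal I0 with children ['Q', 'A', 'Z', 'U']
        leaf 'Q' → 'Q'
        leaf 'A' → 'A'
        leaf 'Z' → 'Z'
        leaf 'U' → 'U'
      → '(Q,A,Z,U)'
      leaf 'N' → 'N'
      leaf 'C' → 'C'
    → '((Q,A,Z,U),N,C)'
    leaf 'R' → 'R'
    leaf 'T' → 'T'
    leaf 'G' → 'G'
  → '(((Q,A,Z,U),N,C),R,T,G)'
→ '((J,V,X),(((Q,A,Z,U),N,C),R,T,G))'
Final: ((J,V,X),(((Q,A,Z,U),N,C),R,T,G));

Answer: ((J,V,X),(((Q,A,Z,U),N,C),R,T,G));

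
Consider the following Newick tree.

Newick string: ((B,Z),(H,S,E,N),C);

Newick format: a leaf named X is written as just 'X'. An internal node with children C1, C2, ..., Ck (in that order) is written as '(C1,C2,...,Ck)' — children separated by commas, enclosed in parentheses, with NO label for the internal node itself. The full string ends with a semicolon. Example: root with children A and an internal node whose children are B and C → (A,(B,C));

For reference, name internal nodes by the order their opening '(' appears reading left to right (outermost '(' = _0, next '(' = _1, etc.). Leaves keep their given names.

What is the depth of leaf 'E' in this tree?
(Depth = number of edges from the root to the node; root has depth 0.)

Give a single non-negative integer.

Answer: 2

Derivation:
Newick: ((B,Z),(H,S,E,N),C);
Naming internals by '(' encounter order: outermost '(' = _0, next = _1, ...
Query node: E
Path from root: _0 -> _2 -> E
Depth of E: 2 (number of edges from root)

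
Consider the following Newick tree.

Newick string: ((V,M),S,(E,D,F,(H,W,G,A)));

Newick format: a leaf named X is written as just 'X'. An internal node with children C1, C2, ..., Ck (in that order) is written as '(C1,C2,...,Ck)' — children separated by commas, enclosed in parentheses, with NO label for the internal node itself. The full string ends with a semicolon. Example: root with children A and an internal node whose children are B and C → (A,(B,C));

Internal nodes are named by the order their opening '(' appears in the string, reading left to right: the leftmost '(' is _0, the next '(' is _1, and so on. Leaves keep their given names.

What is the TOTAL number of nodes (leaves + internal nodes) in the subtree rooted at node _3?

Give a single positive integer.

Answer: 5

Derivation:
Newick: ((V,M),S,(E,D,F,(H,W,G,A)));
Locate _3: it is the '(' at position 16 (the 4th '(' reading left to right).
Query: subtree rooted at _3
_3: subtree_size = 1 + 4
  H: subtree_size = 1 + 0
  W: subtree_size = 1 + 0
  G: subtree_size = 1 + 0
  A: subtree_size = 1 + 0
Total subtree size of _3: 5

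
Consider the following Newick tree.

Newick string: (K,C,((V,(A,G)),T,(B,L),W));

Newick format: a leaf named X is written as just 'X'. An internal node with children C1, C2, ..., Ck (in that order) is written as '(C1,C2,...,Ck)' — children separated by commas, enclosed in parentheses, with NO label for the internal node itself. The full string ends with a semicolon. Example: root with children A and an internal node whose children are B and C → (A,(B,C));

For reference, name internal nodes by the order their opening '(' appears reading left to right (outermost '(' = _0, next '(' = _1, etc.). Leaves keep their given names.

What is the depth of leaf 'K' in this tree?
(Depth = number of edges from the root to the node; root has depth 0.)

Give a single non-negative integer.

Answer: 1

Derivation:
Newick: (K,C,((V,(A,G)),T,(B,L),W));
Naming internals by '(' encounter order: outermost '(' = _0, next = _1, ...
Query node: K
Path from root: _0 -> K
Depth of K: 1 (number of edges from root)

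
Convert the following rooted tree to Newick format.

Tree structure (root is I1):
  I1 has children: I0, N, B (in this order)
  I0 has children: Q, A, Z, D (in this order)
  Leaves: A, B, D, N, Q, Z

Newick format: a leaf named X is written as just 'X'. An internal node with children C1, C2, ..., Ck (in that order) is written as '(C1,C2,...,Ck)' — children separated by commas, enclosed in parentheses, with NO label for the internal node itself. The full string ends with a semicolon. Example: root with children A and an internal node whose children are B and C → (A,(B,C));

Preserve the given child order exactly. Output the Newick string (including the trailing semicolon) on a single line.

Answer: ((Q,A,Z,D),N,B);

Derivation:
internal I1 with children ['I0', 'N', 'B']
  internal I0 with children ['Q', 'A', 'Z', 'D']
    leaf 'Q' → 'Q'
    leaf 'A' → 'A'
    leaf 'Z' → 'Z'
    leaf 'D' → 'D'
  → '(Q,A,Z,D)'
  leaf 'N' → 'N'
  leaf 'B' → 'B'
→ '((Q,A,Z,D),N,B)'
Final: ((Q,A,Z,D),N,B);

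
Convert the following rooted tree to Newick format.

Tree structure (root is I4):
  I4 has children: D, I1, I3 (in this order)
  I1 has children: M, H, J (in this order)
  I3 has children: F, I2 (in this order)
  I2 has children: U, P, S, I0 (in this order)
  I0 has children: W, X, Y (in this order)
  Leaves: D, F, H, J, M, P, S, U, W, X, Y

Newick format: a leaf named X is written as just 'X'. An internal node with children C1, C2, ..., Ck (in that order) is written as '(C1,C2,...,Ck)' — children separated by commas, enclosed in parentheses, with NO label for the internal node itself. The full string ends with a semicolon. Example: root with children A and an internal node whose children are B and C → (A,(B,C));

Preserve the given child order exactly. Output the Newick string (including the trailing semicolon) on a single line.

internal I4 with children ['D', 'I1', 'I3']
  leaf 'D' → 'D'
  internal I1 with children ['M', 'H', 'J']
    leaf 'M' → 'M'
    leaf 'H' → 'H'
    leaf 'J' → 'J'
  → '(M,H,J)'
  internal I3 with children ['F', 'I2']
    leaf 'F' → 'F'
    internal I2 with children ['U', 'P', 'S', 'I0']
      leaf 'U' → 'U'
      leaf 'P' → 'P'
      leaf 'S' → 'S'
      internal I0 with children ['W', 'X', 'Y']
        leaf 'W' → 'W'
        leaf 'X' → 'X'
        leaf 'Y' → 'Y'
      → '(W,X,Y)'
    → '(U,P,S,(W,X,Y))'
  → '(F,(U,P,S,(W,X,Y)))'
→ '(D,(M,H,J),(F,(U,P,S,(W,X,Y))))'
Final: (D,(M,H,J),(F,(U,P,S,(W,X,Y))));

Answer: (D,(M,H,J),(F,(U,P,S,(W,X,Y))));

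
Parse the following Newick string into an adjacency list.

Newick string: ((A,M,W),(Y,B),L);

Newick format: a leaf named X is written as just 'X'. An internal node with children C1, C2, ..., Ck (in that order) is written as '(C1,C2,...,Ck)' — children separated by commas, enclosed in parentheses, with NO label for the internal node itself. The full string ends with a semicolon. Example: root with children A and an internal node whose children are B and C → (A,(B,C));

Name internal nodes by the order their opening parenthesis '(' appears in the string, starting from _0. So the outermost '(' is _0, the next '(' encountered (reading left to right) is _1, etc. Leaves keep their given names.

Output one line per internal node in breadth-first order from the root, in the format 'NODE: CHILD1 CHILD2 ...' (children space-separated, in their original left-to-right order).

Input: ((A,M,W),(Y,B),L);
Scanning left-to-right, naming '(' by encounter order:
  pos 0: '(' -> open internal node _0 (depth 1)
  pos 1: '(' -> open internal node _1 (depth 2)
  pos 7: ')' -> close internal node _1 (now at depth 1)
  pos 9: '(' -> open internal node _2 (depth 2)
  pos 13: ')' -> close internal node _2 (now at depth 1)
  pos 16: ')' -> close internal node _0 (now at depth 0)
Total internal nodes: 3
BFS adjacency from root:
  _0: _1 _2 L
  _1: A M W
  _2: Y B

Answer: _0: _1 _2 L
_1: A M W
_2: Y B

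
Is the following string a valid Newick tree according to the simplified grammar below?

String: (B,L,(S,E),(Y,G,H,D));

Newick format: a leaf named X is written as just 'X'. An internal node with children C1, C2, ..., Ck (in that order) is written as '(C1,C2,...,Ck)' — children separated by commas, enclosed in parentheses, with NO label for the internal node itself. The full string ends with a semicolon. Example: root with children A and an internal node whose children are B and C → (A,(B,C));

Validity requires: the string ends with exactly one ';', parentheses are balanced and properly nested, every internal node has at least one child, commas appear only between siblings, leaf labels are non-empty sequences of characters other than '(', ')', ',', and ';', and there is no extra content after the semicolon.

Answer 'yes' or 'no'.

Answer: yes

Derivation:
Input: (B,L,(S,E),(Y,G,H,D));
Paren balance: 3 '(' vs 3 ')' OK
Ends with single ';': True
Full parse: OK
Valid: True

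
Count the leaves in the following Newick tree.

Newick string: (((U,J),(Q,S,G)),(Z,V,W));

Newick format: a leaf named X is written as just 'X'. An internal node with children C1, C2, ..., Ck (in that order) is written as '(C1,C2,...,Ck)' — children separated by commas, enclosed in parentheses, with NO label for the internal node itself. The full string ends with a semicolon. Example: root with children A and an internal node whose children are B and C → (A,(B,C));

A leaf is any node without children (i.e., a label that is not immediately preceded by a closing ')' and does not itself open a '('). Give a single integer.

Newick: (((U,J),(Q,S,G)),(Z,V,W));
Scan left-to-right; a leaf is any maximal label run not followed by '(':
  pos 3: leaf 'U' → count = 1
  pos 5: leaf 'J' → count = 2
  pos 9: leaf 'Q' → count = 3
  pos 11: leaf 'S' → count = 4
  pos 13: leaf 'G' → count = 5
  pos 18: leaf 'Z' → count = 6
  pos 20: leaf 'V' → count = 7
  pos 22: leaf 'W' → count = 8
Total leaves: 8

Answer: 8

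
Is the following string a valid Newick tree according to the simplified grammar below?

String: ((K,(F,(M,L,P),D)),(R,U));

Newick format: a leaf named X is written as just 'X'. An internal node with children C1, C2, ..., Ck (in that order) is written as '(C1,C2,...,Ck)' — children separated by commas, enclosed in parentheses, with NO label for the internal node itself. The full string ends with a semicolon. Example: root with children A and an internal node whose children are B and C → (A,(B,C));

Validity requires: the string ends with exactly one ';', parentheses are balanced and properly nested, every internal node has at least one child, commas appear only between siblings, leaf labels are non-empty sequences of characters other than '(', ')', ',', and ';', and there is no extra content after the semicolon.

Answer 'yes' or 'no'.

Input: ((K,(F,(M,L,P),D)),(R,U));
Paren balance: 5 '(' vs 5 ')' OK
Ends with single ';': True
Full parse: OK
Valid: True

Answer: yes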